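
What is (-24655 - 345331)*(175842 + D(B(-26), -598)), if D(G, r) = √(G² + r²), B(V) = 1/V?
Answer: -65059078212 - 184993*√241740305/13 ≈ -6.5280e+10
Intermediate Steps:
(-24655 - 345331)*(175842 + D(B(-26), -598)) = (-24655 - 345331)*(175842 + √((1/(-26))² + (-598)²)) = -369986*(175842 + √((-1/26)² + 357604)) = -369986*(175842 + √(1/676 + 357604)) = -369986*(175842 + √(241740305/676)) = -369986*(175842 + √241740305/26) = -65059078212 - 184993*√241740305/13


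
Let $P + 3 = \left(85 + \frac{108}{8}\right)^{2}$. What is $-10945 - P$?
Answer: $- \frac{82577}{4} \approx -20644.0$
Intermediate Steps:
$P = \frac{38797}{4}$ ($P = -3 + \left(85 + \frac{108}{8}\right)^{2} = -3 + \left(85 + 108 \cdot \frac{1}{8}\right)^{2} = -3 + \left(85 + \frac{27}{2}\right)^{2} = -3 + \left(\frac{197}{2}\right)^{2} = -3 + \frac{38809}{4} = \frac{38797}{4} \approx 9699.3$)
$-10945 - P = -10945 - \frac{38797}{4} = - \frac{82577}{4}$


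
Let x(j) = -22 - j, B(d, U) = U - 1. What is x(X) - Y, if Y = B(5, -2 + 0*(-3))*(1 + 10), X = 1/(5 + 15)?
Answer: 219/20 ≈ 10.950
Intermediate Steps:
B(d, U) = -1 + U
X = 1/20 ≈ 0.050000
Y = -33 (Y = (-1 + (-2 + 0*(-3)))*(1 + 10) = (-1 + (-2 + 0))*11 = (-1 - 2)*11 = -3*11 = -33)
x(X) - Y = (-22 - 1*1/20) - 1*(-33) = (-22 - 1/20) + 33 = -441/20 + 33 = 219/20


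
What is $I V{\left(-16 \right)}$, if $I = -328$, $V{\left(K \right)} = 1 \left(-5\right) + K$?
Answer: $6888$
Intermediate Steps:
$V{\left(K \right)} = -5 + K$
$I V{\left(-16 \right)} = - 328 \left(-5 - 16\right) = \left(-328\right) \left(-21\right) = 6888$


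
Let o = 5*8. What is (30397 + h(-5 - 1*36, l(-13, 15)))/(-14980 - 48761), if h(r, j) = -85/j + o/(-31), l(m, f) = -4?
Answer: -3771703/7903884 ≈ -0.47720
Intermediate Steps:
o = 40
h(r, j) = -40/31 - 85/j (h(r, j) = -85/j + 40/(-31) = -85/j + 40*(-1/31) = -85/j - 40/31 = -40/31 - 85/j)
(30397 + h(-5 - 1*36, l(-13, 15)))/(-14980 - 48761) = (30397 + (-40/31 - 85/(-4)))/(-14980 - 48761) = (30397 + (-40/31 - 85*(-1/4)))/(-63741) = (30397 + (-40/31 + 85/4))*(-1/63741) = (30397 + 2475/124)*(-1/63741) = (3771703/124)*(-1/63741) = -3771703/7903884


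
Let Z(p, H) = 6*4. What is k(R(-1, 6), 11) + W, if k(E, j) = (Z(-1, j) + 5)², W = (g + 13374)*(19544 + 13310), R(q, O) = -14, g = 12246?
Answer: 841720321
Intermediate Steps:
Z(p, H) = 24
W = 841719480 (W = (12246 + 13374)*(19544 + 13310) = 25620*32854 = 841719480)
k(E, j) = 841 (k(E, j) = (24 + 5)² = 29² = 841)
k(R(-1, 6), 11) + W = 841 + 841719480 = 841720321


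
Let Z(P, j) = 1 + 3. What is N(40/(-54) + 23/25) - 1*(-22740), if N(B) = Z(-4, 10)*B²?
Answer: 10360971064/455625 ≈ 22740.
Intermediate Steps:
Z(P, j) = 4
N(B) = 4*B²
N(40/(-54) + 23/25) - 1*(-22740) = 4*(40/(-54) + 23/25)² - 1*(-22740) = 4*(40*(-1/54) + 23*(1/25))² + 22740 = 4*(-20/27 + 23/25)² + 22740 = 4*(121/675)² + 22740 = 4*(14641/455625) + 22740 = 58564/455625 + 22740 = 10360971064/455625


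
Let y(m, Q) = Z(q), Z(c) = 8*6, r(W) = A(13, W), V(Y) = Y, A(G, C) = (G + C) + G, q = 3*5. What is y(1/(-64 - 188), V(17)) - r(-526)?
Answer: 548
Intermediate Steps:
q = 15
A(G, C) = C + 2*G (A(G, C) = (C + G) + G = C + 2*G)
r(W) = 26 + W (r(W) = W + 2*13 = W + 26 = 26 + W)
Z(c) = 48
y(m, Q) = 48
y(1/(-64 - 188), V(17)) - r(-526) = 48 - (26 - 526) = 48 - 1*(-500) = 48 + 500 = 548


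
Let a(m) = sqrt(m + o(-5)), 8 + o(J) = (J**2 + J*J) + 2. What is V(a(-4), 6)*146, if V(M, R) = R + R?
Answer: 1752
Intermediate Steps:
o(J) = -6 + 2*J**2 (o(J) = -8 + ((J**2 + J*J) + 2) = -8 + ((J**2 + J**2) + 2) = -8 + (2*J**2 + 2) = -8 + (2 + 2*J**2) = -6 + 2*J**2)
a(m) = sqrt(44 + m) (a(m) = sqrt(m + (-6 + 2*(-5)**2)) = sqrt(m + (-6 + 2*25)) = sqrt(m + (-6 + 50)) = sqrt(m + 44) = sqrt(44 + m))
V(M, R) = 2*R
V(a(-4), 6)*146 = (2*6)*146 = 12*146 = 1752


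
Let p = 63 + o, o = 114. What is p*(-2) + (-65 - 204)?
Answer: -623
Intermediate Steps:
p = 177 (p = 63 + 114 = 177)
p*(-2) + (-65 - 204) = 177*(-2) + (-65 - 204) = -354 - 269 = -623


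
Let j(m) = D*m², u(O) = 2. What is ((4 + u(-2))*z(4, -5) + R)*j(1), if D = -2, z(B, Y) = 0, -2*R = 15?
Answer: 15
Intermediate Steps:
R = -15/2 (R = -½*15 = -15/2 ≈ -7.5000)
j(m) = -2*m²
((4 + u(-2))*z(4, -5) + R)*j(1) = ((4 + 2)*0 - 15/2)*(-2*1²) = (6*0 - 15/2)*(-2*1) = (0 - 15/2)*(-2) = -15/2*(-2) = 15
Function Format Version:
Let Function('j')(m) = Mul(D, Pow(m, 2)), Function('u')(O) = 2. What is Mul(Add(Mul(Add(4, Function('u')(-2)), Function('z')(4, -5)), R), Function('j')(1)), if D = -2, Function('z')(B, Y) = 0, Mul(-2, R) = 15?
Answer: 15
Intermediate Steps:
R = Rational(-15, 2) (R = Mul(Rational(-1, 2), 15) = Rational(-15, 2) ≈ -7.5000)
Function('j')(m) = Mul(-2, Pow(m, 2))
Mul(Add(Mul(Add(4, Function('u')(-2)), Function('z')(4, -5)), R), Function('j')(1)) = Mul(Add(Mul(Add(4, 2), 0), Rational(-15, 2)), Mul(-2, Pow(1, 2))) = Mul(Add(Mul(6, 0), Rational(-15, 2)), Mul(-2, 1)) = Mul(Add(0, Rational(-15, 2)), -2) = Mul(Rational(-15, 2), -2) = 15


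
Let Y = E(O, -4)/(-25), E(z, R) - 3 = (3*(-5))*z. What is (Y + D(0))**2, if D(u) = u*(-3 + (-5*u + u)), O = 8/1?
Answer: 13689/625 ≈ 21.902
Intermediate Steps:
O = 8 (O = 8*1 = 8)
E(z, R) = 3 - 15*z (E(z, R) = 3 + (3*(-5))*z = 3 - 15*z)
Y = 117/25 (Y = (3 - 15*8)/(-25) = (3 - 120)*(-1/25) = -117*(-1/25) = 117/25 ≈ 4.6800)
D(u) = u*(-3 - 4*u)
(Y + D(0))**2 = (117/25 - 1*0*(3 + 4*0))**2 = (117/25 - 1*0*(3 + 0))**2 = (117/25 - 1*0*3)**2 = (117/25 + 0)**2 = (117/25)**2 = 13689/625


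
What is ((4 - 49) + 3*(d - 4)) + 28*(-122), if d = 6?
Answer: -3455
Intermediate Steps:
((4 - 49) + 3*(d - 4)) + 28*(-122) = ((4 - 49) + 3*(6 - 4)) + 28*(-122) = (-45 + 3*2) - 3416 = (-45 + 6) - 3416 = -39 - 3416 = -3455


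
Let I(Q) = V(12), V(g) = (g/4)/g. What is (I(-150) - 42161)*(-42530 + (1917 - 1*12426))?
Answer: 8944656077/4 ≈ 2.2362e+9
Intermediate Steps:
V(g) = ¼ (V(g) = (g*(¼))/g = (g/4)/g = ¼)
I(Q) = ¼
(I(-150) - 42161)*(-42530 + (1917 - 1*12426)) = (¼ - 42161)*(-42530 + (1917 - 1*12426)) = -168643*(-42530 + (1917 - 12426))/4 = -168643*(-42530 - 10509)/4 = -168643/4*(-53039) = 8944656077/4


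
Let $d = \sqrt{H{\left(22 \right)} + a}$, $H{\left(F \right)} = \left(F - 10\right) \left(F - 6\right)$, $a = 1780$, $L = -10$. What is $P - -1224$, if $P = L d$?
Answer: $1224 - 20 \sqrt{493} \approx 779.93$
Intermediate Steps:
$H{\left(F \right)} = \left(-10 + F\right) \left(-6 + F\right)$
$d = 2 \sqrt{493}$ ($d = \sqrt{\left(60 + 22^{2} - 352\right) + 1780} = \sqrt{\left(60 + 484 - 352\right) + 1780} = \sqrt{192 + 1780} = \sqrt{1972} = 2 \sqrt{493} \approx 44.407$)
$P = - 20 \sqrt{493}$ ($P = - 10 \cdot 2 \sqrt{493} = - 20 \sqrt{493} \approx -444.07$)
$P - -1224 = - 20 \sqrt{493} - -1224 = - 20 \sqrt{493} + 1224 = 1224 - 20 \sqrt{493}$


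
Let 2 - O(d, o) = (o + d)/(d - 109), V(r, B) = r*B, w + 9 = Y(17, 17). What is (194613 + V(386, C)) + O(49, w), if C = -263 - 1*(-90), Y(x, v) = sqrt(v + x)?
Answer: 383513/3 + sqrt(34)/60 ≈ 1.2784e+5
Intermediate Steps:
C = -173 (C = -263 + 90 = -173)
w = -9 + sqrt(34) (w = -9 + sqrt(17 + 17) = -9 + sqrt(34) ≈ -3.1690)
V(r, B) = B*r
O(d, o) = 2 - (d + o)/(-109 + d) (O(d, o) = 2 - (o + d)/(d - 109) = 2 - (d + o)/(-109 + d))
(194613 + V(386, C)) + O(49, w) = (194613 - 173*386) + (-218 + 49 - (-9 + sqrt(34)))/(-109 + 49) = (194613 - 66778) + (-218 + 49 + (9 - sqrt(34)))/(-60) = 127835 - (-160 - sqrt(34))/60 = 127835 + (8/3 + sqrt(34)/60) = 383513/3 + sqrt(34)/60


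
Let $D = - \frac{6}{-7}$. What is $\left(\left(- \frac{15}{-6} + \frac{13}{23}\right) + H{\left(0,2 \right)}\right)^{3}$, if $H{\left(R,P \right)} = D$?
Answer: $\frac{2014698447}{33386248} \approx 60.345$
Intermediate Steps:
$D = \frac{6}{7}$ ($D = \left(-6\right) \left(- \frac{1}{7}\right) = \frac{6}{7} \approx 0.85714$)
$H{\left(R,P \right)} = \frac{6}{7}$
$\left(\left(- \frac{15}{-6} + \frac{13}{23}\right) + H{\left(0,2 \right)}\right)^{3} = \left(\left(- \frac{15}{-6} + \frac{13}{23}\right) + \frac{6}{7}\right)^{3} = \left(\left(\left(-15\right) \left(- \frac{1}{6}\right) + 13 \cdot \frac{1}{23}\right) + \frac{6}{7}\right)^{3} = \left(\left(\frac{5}{2} + \frac{13}{23}\right) + \frac{6}{7}\right)^{3} = \left(\frac{141}{46} + \frac{6}{7}\right)^{3} = \left(\frac{1263}{322}\right)^{3} = \frac{2014698447}{33386248}$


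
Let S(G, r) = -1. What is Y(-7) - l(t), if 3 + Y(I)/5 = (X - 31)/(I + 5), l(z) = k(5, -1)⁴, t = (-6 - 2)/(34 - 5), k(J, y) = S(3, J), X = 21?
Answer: 9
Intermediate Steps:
k(J, y) = -1
t = -8/29 ≈ -0.27586
l(z) = 1 (l(z) = (-1)⁴ = 1)
Y(I) = -15 - 50/(5 + I) (Y(I) = -15 + 5*((21 - 31)/(I + 5)) = -15 + 5*(-10/(5 + I)) = -15 - 50/(5 + I))
Y(-7) - l(t) = 5*(-25 - 3*(-7))/(5 - 7) - 1*1 = 5*(-25 + 21)/(-2) - 1 = 5*(-½)*(-4) - 1 = 10 - 1 = 9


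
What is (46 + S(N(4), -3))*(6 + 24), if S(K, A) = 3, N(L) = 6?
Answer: 1470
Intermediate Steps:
(46 + S(N(4), -3))*(6 + 24) = (46 + 3)*(6 + 24) = 49*30 = 1470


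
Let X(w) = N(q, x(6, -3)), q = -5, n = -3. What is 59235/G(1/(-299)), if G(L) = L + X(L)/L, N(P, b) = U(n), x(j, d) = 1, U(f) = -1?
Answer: 1180751/5960 ≈ 198.11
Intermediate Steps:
N(P, b) = -1
X(w) = -1
G(L) = L - 1/L
59235/G(1/(-299)) = 59235/(1/(-299) - 1/(1/(-299))) = 59235/(-1/299 - 1/(-1/299)) = 59235/(-1/299 - 1*(-299)) = 59235/(-1/299 + 299) = 59235/(89400/299) = 59235*(299/89400) = 1180751/5960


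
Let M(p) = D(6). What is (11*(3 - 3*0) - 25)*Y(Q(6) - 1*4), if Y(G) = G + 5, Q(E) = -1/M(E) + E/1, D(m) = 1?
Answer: 48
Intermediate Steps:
M(p) = 1
Q(E) = -1 + E (Q(E) = -1/1 + E/1 = -1*1 + E*1 = -1 + E)
Y(G) = 5 + G
(11*(3 - 3*0) - 25)*Y(Q(6) - 1*4) = (11*(3 - 3*0) - 25)*(5 + ((-1 + 6) - 1*4)) = (11*(3 + 0) - 25)*(5 + (5 - 4)) = (11*3 - 25)*(5 + 1) = (33 - 25)*6 = 8*6 = 48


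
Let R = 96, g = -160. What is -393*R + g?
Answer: -37888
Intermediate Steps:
-393*R + g = -393*96 - 160 = -37728 - 160 = -37888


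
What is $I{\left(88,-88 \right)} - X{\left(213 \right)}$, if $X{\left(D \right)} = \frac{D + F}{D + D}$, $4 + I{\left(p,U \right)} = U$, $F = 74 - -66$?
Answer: $- \frac{39545}{426} \approx -92.829$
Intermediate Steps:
$F = 140$ ($F = 74 + 66 = 140$)
$I{\left(p,U \right)} = -4 + U$
$X{\left(D \right)} = \frac{140 + D}{2 D}$ ($X{\left(D \right)} = \frac{D + 140}{D + D} = \frac{140 + D}{2 D}$)
$I{\left(88,-88 \right)} - X{\left(213 \right)} = \left(-4 - 88\right) - \frac{140 + 213}{2 \cdot 213} = -92 - \frac{1}{2} \cdot \frac{1}{213} \cdot 353 = -92 - \frac{353}{426} = - \frac{39545}{426}$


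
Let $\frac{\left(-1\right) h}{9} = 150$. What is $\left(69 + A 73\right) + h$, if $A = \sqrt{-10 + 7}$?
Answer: $-1281 + 73 i \sqrt{3} \approx -1281.0 + 126.44 i$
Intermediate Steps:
$h = -1350$ ($h = \left(-9\right) 150 = -1350$)
$A = i \sqrt{3}$ ($A = \sqrt{-3} = i \sqrt{3} \approx 1.732 i$)
$\left(69 + A 73\right) + h = \left(69 + i \sqrt{3} \cdot 73\right) - 1350 = \left(69 + 73 i \sqrt{3}\right) - 1350 = -1281 + 73 i \sqrt{3}$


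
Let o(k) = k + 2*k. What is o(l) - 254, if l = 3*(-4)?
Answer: -290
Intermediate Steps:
l = -12
o(k) = 3*k
o(l) - 254 = 3*(-12) - 254 = -36 - 254 = -290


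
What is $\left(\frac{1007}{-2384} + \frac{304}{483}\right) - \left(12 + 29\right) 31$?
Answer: $- \frac{1463282557}{1151472} \approx -1270.8$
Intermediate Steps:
$\left(\frac{1007}{-2384} + \frac{304}{483}\right) - \left(12 + 29\right) 31 = \left(1007 \left(- \frac{1}{2384}\right) + 304 \cdot \frac{1}{483}\right) - 41 \cdot 31 = \left(- \frac{1007}{2384} + \frac{304}{483}\right) - 1271 = \frac{238355}{1151472} - 1271 = - \frac{1463282557}{1151472}$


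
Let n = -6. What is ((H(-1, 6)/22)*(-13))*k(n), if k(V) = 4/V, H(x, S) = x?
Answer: -13/33 ≈ -0.39394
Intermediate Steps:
((H(-1, 6)/22)*(-13))*k(n) = (-1/22*(-13))*(4/(-6)) = (-1*1/22*(-13))*(4*(-⅙)) = -1/22*(-13)*(-⅔) = (13/22)*(-⅔) = -13/33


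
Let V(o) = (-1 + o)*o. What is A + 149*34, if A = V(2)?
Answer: 5068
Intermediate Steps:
V(o) = o*(-1 + o)
A = 2 (A = 2*(-1 + 2) = 2*1 = 2)
A + 149*34 = 2 + 149*34 = 2 + 5066 = 5068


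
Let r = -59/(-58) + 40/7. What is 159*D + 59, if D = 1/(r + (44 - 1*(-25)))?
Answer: 626209/10249 ≈ 61.100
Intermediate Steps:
r = 2733/406 (r = -59*(-1/58) + 40*(⅐) = 59/58 + 40/7 = 2733/406 ≈ 6.7315)
D = 406/30747 (D = 1/(2733/406 + (44 - 1*(-25))) = 1/(2733/406 + (44 + 25)) = 1/(2733/406 + 69) = 1/(30747/406) = 406/30747 ≈ 0.013205)
159*D + 59 = 159*(406/30747) + 59 = 21518/10249 + 59 = 626209/10249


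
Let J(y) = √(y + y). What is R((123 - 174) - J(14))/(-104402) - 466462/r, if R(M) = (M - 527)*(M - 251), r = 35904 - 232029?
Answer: 7229639362/10237921125 - 880*√7/52201 ≈ 0.66156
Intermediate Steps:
r = -196125
J(y) = √2*√y (J(y) = √(2*y) = √2*√y)
R(M) = (-527 + M)*(-251 + M)
R((123 - 174) - J(14))/(-104402) - 466462/r = (132277 + ((123 - 174) - √2*√14)² - 778*((123 - 174) - √2*√14))/(-104402) - 466462/(-196125) = (132277 + (-51 - 2*√7)² - 778*(-51 - 2*√7))*(-1/104402) - 466462*(-1/196125) = (132277 + (-51 - 2*√7)² - 778*(-51 - 2*√7))*(-1/104402) + 466462/196125 = (132277 + (-51 - 2*√7)² + (39678 + 1556*√7))*(-1/104402) + 466462/196125 = (171955 + (-51 - 2*√7)² + 1556*√7)*(-1/104402) + 466462/196125 = (-171955/104402 - 778*√7/52201 - (-51 - 2*√7)²/104402) + 466462/196125 = 14974891349/20475842250 - 778*√7/52201 - (-51 - 2*√7)²/104402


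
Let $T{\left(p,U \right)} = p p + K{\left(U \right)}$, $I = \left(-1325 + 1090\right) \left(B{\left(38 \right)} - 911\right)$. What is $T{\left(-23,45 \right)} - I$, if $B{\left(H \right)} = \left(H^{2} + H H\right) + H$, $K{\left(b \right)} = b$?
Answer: $474099$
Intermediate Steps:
$B{\left(H \right)} = H + 2 H^{2}$ ($B{\left(H \right)} = \left(H^{2} + H^{2}\right) + H = 2 H^{2} + H = H + 2 H^{2}$)
$I = -473525$ ($I = \left(-1325 + 1090\right) \left(38 \left(1 + 2 \cdot 38\right) - 911\right) = - 235 \left(38 \left(1 + 76\right) - 911\right) = - 235 \left(38 \cdot 77 - 911\right) = - 235 \left(2926 - 911\right) = \left(-235\right) 2015 = -473525$)
$T{\left(p,U \right)} = U + p^{2}$ ($T{\left(p,U \right)} = p p + U = p^{2} + U = U + p^{2}$)
$T{\left(-23,45 \right)} - I = \left(45 + \left(-23\right)^{2}\right) - -473525 = \left(45 + 529\right) + 473525 = 574 + 473525 = 474099$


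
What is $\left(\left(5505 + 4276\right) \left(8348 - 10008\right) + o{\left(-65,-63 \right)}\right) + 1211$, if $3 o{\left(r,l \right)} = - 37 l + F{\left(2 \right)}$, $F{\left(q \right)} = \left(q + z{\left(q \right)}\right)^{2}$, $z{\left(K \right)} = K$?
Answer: $- \frac{48703400}{3} \approx -1.6234 \cdot 10^{7}$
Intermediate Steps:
$F{\left(q \right)} = 4 q^{2}$ ($F{\left(q \right)} = \left(q + q\right)^{2} = \left(2 q\right)^{2} = 4 q^{2}$)
$o{\left(r,l \right)} = \frac{16}{3} - \frac{37 l}{3}$ ($o{\left(r,l \right)} = \frac{- 37 l + 4 \cdot 2^{2}}{3} = \frac{- 37 l + 4 \cdot 4}{3} = \frac{- 37 l + 16}{3} = \frac{16 - 37 l}{3} = \frac{16}{3} - \frac{37 l}{3}$)
$\left(\left(5505 + 4276\right) \left(8348 - 10008\right) + o{\left(-65,-63 \right)}\right) + 1211 = \left(\left(5505 + 4276\right) \left(8348 - 10008\right) + \left(\frac{16}{3} - -777\right)\right) + 1211 = \left(9781 \left(-1660\right) + \left(\frac{16}{3} + 777\right)\right) + 1211 = \left(-16236460 + \frac{2347}{3}\right) + 1211 = - \frac{48707033}{3} + 1211 = - \frac{48703400}{3}$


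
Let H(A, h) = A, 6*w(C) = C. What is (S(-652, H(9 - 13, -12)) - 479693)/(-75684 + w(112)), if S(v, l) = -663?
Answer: 360267/56749 ≈ 6.3484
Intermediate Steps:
w(C) = C/6
(S(-652, H(9 - 13, -12)) - 479693)/(-75684 + w(112)) = (-663 - 479693)/(-75684 + (⅙)*112) = -480356/(-75684 + 56/3) = -480356/(-226996/3) = -480356*(-3/226996) = 360267/56749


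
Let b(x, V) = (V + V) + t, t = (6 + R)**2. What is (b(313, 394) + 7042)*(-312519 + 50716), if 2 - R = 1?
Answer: -2062745837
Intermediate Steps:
R = 1 (R = 2 - 1*1 = 2 - 1 = 1)
t = 49 (t = (6 + 1)**2 = 7**2 = 49)
b(x, V) = 49 + 2*V (b(x, V) = (V + V) + 49 = 2*V + 49 = 49 + 2*V)
(b(313, 394) + 7042)*(-312519 + 50716) = ((49 + 2*394) + 7042)*(-312519 + 50716) = ((49 + 788) + 7042)*(-261803) = (837 + 7042)*(-261803) = 7879*(-261803) = -2062745837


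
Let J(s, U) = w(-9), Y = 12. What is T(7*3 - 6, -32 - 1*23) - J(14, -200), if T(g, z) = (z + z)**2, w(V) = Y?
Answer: 12088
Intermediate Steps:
w(V) = 12
J(s, U) = 12
T(g, z) = 4*z**2 (T(g, z) = (2*z)**2 = 4*z**2)
T(7*3 - 6, -32 - 1*23) - J(14, -200) = 4*(-32 - 1*23)**2 - 1*12 = 4*(-32 - 23)**2 - 12 = 4*(-55)**2 - 12 = 4*3025 - 12 = 12100 - 12 = 12088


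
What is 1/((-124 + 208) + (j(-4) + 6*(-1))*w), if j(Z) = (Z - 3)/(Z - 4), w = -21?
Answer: 8/1533 ≈ 0.0052185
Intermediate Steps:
j(Z) = (-3 + Z)/(-4 + Z)
1/((-124 + 208) + (j(-4) + 6*(-1))*w) = 1/((-124 + 208) + ((-3 - 4)/(-4 - 4) + 6*(-1))*(-21)) = 1/(84 + (-7/(-8) - 6)*(-21)) = 1/(84 + (-⅛*(-7) - 6)*(-21)) = 1/(84 + (7/8 - 6)*(-21)) = 1/(84 - 41/8*(-21)) = 1/(84 + 861/8) = 1/(1533/8) = 8/1533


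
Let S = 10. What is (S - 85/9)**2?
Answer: 25/81 ≈ 0.30864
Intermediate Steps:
(S - 85/9)**2 = (10 - 85/9)**2 = (5/9)**2 = 25/81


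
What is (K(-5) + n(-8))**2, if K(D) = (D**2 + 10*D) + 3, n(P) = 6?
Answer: 256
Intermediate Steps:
K(D) = 3 + D**2 + 10*D
(K(-5) + n(-8))**2 = ((3 + (-5)**2 + 10*(-5)) + 6)**2 = ((3 + 25 - 50) + 6)**2 = (-22 + 6)**2 = (-16)**2 = 256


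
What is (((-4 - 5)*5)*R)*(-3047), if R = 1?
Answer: 137115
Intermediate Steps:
(((-4 - 5)*5)*R)*(-3047) = (((-4 - 5)*5)*1)*(-3047) = (-9*5*1)*(-3047) = -45*1*(-3047) = -45*(-3047) = 137115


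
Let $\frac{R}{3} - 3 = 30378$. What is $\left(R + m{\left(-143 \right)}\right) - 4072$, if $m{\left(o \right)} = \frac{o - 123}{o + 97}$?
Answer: $\frac{2002766}{23} \approx 87077.0$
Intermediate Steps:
$R = 91143$ ($R = 9 + 3 \cdot 30378 = 9 + 91134 = 91143$)
$m{\left(o \right)} = \frac{-123 + o}{97 + o}$
$\left(R + m{\left(-143 \right)}\right) - 4072 = \left(91143 + \frac{-123 - 143}{97 - 143}\right) - 4072 = \left(91143 + \frac{1}{-46} \left(-266\right)\right) - 4072 = \left(91143 - - \frac{133}{23}\right) - 4072 = \left(91143 + \frac{133}{23}\right) - 4072 = \frac{2096422}{23} - 4072 = \frac{2002766}{23}$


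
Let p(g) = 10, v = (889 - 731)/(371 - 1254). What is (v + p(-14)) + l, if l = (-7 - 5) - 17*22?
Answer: -332166/883 ≈ -376.18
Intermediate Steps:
v = -158/883 (v = 158/(-883) = 158*(-1/883) = -158/883 ≈ -0.17894)
l = -386 (l = -12 - 374 = -386)
(v + p(-14)) + l = (-158/883 + 10) - 386 = 8672/883 - 386 = -332166/883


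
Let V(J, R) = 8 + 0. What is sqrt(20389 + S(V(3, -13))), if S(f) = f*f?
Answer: sqrt(20453) ≈ 143.01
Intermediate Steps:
V(J, R) = 8
S(f) = f**2
sqrt(20389 + S(V(3, -13))) = sqrt(20389 + 8**2) = sqrt(20389 + 64) = sqrt(20453)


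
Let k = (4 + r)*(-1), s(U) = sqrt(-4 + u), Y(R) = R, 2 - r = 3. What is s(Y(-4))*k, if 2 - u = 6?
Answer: -6*I*sqrt(2) ≈ -8.4853*I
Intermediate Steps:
u = -4 (u = 2 - 1*6 = 2 - 6 = -4)
r = -1 (r = 2 - 1*3 = 2 - 3 = -1)
s(U) = 2*I*sqrt(2) (s(U) = sqrt(-4 - 4) = sqrt(-8) = 2*I*sqrt(2))
k = -3 (k = (4 - 1)*(-1) = 3*(-1) = -3)
s(Y(-4))*k = (2*I*sqrt(2))*(-3) = -6*I*sqrt(2)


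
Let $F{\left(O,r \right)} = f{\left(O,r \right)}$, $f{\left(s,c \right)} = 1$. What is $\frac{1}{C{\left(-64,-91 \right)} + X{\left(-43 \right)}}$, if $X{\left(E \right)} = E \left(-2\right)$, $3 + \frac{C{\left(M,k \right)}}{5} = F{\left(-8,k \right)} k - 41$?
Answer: $- \frac{1}{589} \approx -0.0016978$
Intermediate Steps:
$F{\left(O,r \right)} = 1$
$C{\left(M,k \right)} = -220 + 5 k$ ($C{\left(M,k \right)} = -15 + 5 \left(1 k - 41\right) = -15 + 5 \left(k - 41\right) = -15 + 5 \left(-41 + k\right) = -15 + \left(-205 + 5 k\right) = -220 + 5 k$)
$X{\left(E \right)} = - 2 E$
$\frac{1}{C{\left(-64,-91 \right)} + X{\left(-43 \right)}} = \frac{1}{\left(-220 + 5 \left(-91\right)\right) - -86} = \frac{1}{\left(-220 - 455\right) + 86} = \frac{1}{-675 + 86} = \frac{1}{-589} = - \frac{1}{589}$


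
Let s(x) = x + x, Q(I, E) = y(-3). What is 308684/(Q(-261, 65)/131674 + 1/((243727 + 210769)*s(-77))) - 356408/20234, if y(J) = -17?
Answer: -14390858131389482642028/6019626138817 ≈ -2.3907e+9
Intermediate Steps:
Q(I, E) = -17
s(x) = 2*x
308684/(Q(-261, 65)/131674 + 1/((243727 + 210769)*s(-77))) - 356408/20234 = 308684/(-17/131674 + 1/((243727 + 210769)*((2*(-77))))) - 356408/20234 = 308684/(-17*1/131674 + 1/(454496*(-154))) - 356408*1/20234 = 308684/(-17/131674 + (1/454496)*(-1/154)) - 178204/10117 = 308684/(-17/131674 - 1/69992384) - 178204/10117 = 308684/(-595001101/4608088585408) - 178204/10117 = 308684*(-4608088585408/595001101) - 178204/10117 = -1422443216898083072/595001101 - 178204/10117 = -14390858131389482642028/6019626138817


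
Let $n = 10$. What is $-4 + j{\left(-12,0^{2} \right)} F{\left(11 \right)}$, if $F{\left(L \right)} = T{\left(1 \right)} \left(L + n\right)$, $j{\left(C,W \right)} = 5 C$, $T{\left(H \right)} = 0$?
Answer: $-4$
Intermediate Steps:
$F{\left(L \right)} = 0$ ($F{\left(L \right)} = 0 \left(L + 10\right) = 0 \left(10 + L\right) = 0$)
$-4 + j{\left(-12,0^{2} \right)} F{\left(11 \right)} = -4 + 5 \left(-12\right) 0 = -4 - 0 = -4 + 0 = -4$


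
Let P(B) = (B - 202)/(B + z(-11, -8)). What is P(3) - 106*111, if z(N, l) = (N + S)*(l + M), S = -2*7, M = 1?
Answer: -2094547/178 ≈ -11767.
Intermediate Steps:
S = -14
z(N, l) = (1 + l)*(-14 + N) (z(N, l) = (N - 14)*(l + 1) = (-14 + N)*(1 + l) = (1 + l)*(-14 + N))
P(B) = (-202 + B)/(175 + B) (P(B) = (B - 202)/(B + (-14 - 11 - 14*(-8) - 11*(-8))) = (-202 + B)/(B + (-14 - 11 + 112 + 88)) = (-202 + B)/(B + 175) = (-202 + B)/(175 + B))
P(3) - 106*111 = (-202 + 3)/(175 + 3) - 106*111 = -199/178 - 11766 = -2094547/178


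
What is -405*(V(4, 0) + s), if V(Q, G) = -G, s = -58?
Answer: 23490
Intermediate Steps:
-405*(V(4, 0) + s) = -405*(-1*0 - 58) = -405*(0 - 58) = -405*(-58) = 23490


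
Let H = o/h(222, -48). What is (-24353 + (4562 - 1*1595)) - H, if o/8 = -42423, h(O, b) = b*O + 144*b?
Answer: -15668693/732 ≈ -21405.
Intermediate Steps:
h(O, b) = 144*b + O*b (h(O, b) = O*b + 144*b = 144*b + O*b)
o = -339384 (o = 8*(-42423) = -339384)
H = 14141/732 (H = -339384*(-1/(48*(144 + 222))) = -339384/((-48*366)) = -339384/(-17568) = -339384*(-1/17568) = 14141/732 ≈ 19.318)
(-24353 + (4562 - 1*1595)) - H = (-24353 + (4562 - 1*1595)) - 1*14141/732 = (-24353 + (4562 - 1595)) - 14141/732 = (-24353 + 2967) - 14141/732 = -21386 - 14141/732 = -15668693/732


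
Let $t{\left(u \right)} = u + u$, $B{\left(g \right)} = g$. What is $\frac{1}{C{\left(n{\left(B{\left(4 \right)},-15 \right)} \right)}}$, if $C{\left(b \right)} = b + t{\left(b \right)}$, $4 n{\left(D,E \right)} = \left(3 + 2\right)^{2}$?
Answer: $\frac{4}{75} \approx 0.053333$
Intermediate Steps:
$t{\left(u \right)} = 2 u$
$n{\left(D,E \right)} = \frac{25}{4}$ ($n{\left(D,E \right)} = \frac{\left(3 + 2\right)^{2}}{4} = \frac{5^{2}}{4} = \frac{1}{4} \cdot 25 = \frac{25}{4}$)
$C{\left(b \right)} = 3 b$ ($C{\left(b \right)} = b + 2 b = 3 b$)
$\frac{1}{C{\left(n{\left(B{\left(4 \right)},-15 \right)} \right)}} = \frac{1}{3 \cdot \frac{25}{4}} = \frac{1}{\frac{75}{4}} = \frac{4}{75}$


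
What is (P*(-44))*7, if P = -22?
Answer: 6776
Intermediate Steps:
(P*(-44))*7 = -22*(-44)*7 = 968*7 = 6776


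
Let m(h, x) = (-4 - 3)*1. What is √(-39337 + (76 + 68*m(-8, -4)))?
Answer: I*√39737 ≈ 199.34*I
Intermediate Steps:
m(h, x) = -7 (m(h, x) = -7*1 = -7)
√(-39337 + (76 + 68*m(-8, -4))) = √(-39337 + (76 + 68*(-7))) = √(-39337 + (76 - 476)) = √(-39337 - 400) = √(-39737) = I*√39737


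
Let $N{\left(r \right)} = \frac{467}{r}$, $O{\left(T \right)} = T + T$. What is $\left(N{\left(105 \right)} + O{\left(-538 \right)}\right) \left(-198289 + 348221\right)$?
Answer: $- \frac{16869299116}{105} \approx -1.6066 \cdot 10^{8}$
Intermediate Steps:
$O{\left(T \right)} = 2 T$
$\left(N{\left(105 \right)} + O{\left(-538 \right)}\right) \left(-198289 + 348221\right) = \left(\frac{467}{105} + 2 \left(-538\right)\right) \left(-198289 + 348221\right) = \left(467 \cdot \frac{1}{105} - 1076\right) 149932 = \left(\frac{467}{105} - 1076\right) 149932 = \left(- \frac{112513}{105}\right) 149932 = - \frac{16869299116}{105}$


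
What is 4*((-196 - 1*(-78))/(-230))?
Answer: 236/115 ≈ 2.0522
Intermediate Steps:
4*((-196 - 1*(-78))/(-230)) = 4*((-196 + 78)*(-1/230)) = 4*(-118*(-1/230)) = 4*(59/115) = 236/115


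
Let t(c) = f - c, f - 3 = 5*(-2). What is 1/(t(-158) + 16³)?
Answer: 1/4247 ≈ 0.00023546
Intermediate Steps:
f = -7 (f = 3 + 5*(-2) = 3 - 10 = -7)
t(c) = -7 - c
1/(t(-158) + 16³) = 1/((-7 - 1*(-158)) + 16³) = 1/((-7 + 158) + 4096) = 1/(151 + 4096) = 1/4247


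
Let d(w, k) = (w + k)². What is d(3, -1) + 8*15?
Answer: 124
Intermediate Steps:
d(w, k) = (k + w)²
d(3, -1) + 8*15 = (-1 + 3)² + 8*15 = 2² + 120 = 4 + 120 = 124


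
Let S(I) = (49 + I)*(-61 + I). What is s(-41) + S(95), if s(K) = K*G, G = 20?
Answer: 4076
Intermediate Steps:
S(I) = (-61 + I)*(49 + I)
s(K) = 20*K (s(K) = K*20 = 20*K)
s(-41) + S(95) = 20*(-41) + (-2989 + 95² - 12*95) = -820 + (-2989 + 9025 - 1140) = -820 + 4896 = 4076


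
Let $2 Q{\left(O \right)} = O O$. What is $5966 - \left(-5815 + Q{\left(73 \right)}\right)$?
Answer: $\frac{18233}{2} \approx 9116.5$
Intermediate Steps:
$Q{\left(O \right)} = \frac{O^{2}}{2}$ ($Q{\left(O \right)} = \frac{O O}{2} = \frac{O^{2}}{2}$)
$5966 - \left(-5815 + Q{\left(73 \right)}\right) = 5966 + \left(5815 - \frac{73^{2}}{2}\right) = 5966 + \left(5815 - \frac{1}{2} \cdot 5329\right) = 5966 + \left(5815 - \frac{5329}{2}\right) = 5966 + \frac{6301}{2} = \frac{18233}{2}$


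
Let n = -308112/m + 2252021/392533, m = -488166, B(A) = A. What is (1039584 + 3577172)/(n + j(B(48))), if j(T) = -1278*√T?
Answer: -67999801306697586967059476/181321387412842881804006639 - 54585096264384008271636081248*√3/181321387412842881804006639 ≈ -521.79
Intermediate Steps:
n = 29054862171/4562411059 (n = -308112/(-488166) + 2252021/392533 = -308112*(-1/488166) + 2252021*(1/392533) = 7336/11623 + 2252021/392533 = 29054862171/4562411059 ≈ 6.3683)
(1039584 + 3577172)/(n + j(B(48))) = (1039584 + 3577172)/(29054862171/4562411059 - 5112*√3) = 4616756/(29054862171/4562411059 - 5112*√3)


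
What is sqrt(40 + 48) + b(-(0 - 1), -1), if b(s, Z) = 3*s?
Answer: 3 + 2*sqrt(22) ≈ 12.381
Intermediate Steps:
sqrt(40 + 48) + b(-(0 - 1), -1) = sqrt(40 + 48) + 3*(-(0 - 1)) = sqrt(88) + 3*(-1*(-1)) = 2*sqrt(22) + 3*1 = 2*sqrt(22) + 3 = 3 + 2*sqrt(22)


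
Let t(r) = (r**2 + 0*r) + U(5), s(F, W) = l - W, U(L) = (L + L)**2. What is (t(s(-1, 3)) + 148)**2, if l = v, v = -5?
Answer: 97344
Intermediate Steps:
U(L) = 4*L**2 (U(L) = (2*L)**2 = 4*L**2)
l = -5
s(F, W) = -5 - W
t(r) = 100 + r**2 (t(r) = (r**2 + 0*r) + 4*5**2 = (r**2 + 0) + 4*25 = r**2 + 100 = 100 + r**2)
(t(s(-1, 3)) + 148)**2 = ((100 + (-5 - 1*3)**2) + 148)**2 = ((100 + (-5 - 3)**2) + 148)**2 = ((100 + (-8)**2) + 148)**2 = ((100 + 64) + 148)**2 = (164 + 148)**2 = 312**2 = 97344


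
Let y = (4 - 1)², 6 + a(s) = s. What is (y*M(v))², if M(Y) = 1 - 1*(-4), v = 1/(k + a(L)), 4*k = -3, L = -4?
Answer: 2025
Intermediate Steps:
k = -¾ (k = (¼)*(-3) = -¾ ≈ -0.75000)
a(s) = -6 + s
v = -4/43 (v = 1/(-¾ + (-6 - 4)) = 1/(-¾ - 10) = 1/(-43/4) = -4/43 ≈ -0.093023)
M(Y) = 5 (M(Y) = 1 + 4 = 5)
y = 9 (y = 3² = 9)
(y*M(v))² = (9*5)² = 45² = 2025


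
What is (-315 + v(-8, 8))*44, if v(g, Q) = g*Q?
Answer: -16676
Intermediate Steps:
v(g, Q) = Q*g
(-315 + v(-8, 8))*44 = (-315 + 8*(-8))*44 = (-315 - 64)*44 = -379*44 = -16676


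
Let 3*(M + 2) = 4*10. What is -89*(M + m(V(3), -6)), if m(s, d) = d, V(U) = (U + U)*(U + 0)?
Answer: -1424/3 ≈ -474.67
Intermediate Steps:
M = 34/3 (M = -2 + (4*10)/3 = -2 + (⅓)*40 = -2 + 40/3 = 34/3 ≈ 11.333)
V(U) = 2*U² (V(U) = (2*U)*U = 2*U²)
-89*(M + m(V(3), -6)) = -89*(34/3 - 6) = -89*16/3 = -1424/3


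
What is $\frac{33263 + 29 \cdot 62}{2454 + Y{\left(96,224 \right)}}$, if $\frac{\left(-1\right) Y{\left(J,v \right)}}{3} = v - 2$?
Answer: $\frac{11687}{596} \approx 19.609$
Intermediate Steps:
$Y{\left(J,v \right)} = 6 - 3 v$ ($Y{\left(J,v \right)} = - 3 \left(v - 2\right) = - 3 \left(-2 + v\right) = 6 - 3 v$)
$\frac{33263 + 29 \cdot 62}{2454 + Y{\left(96,224 \right)}} = \frac{33263 + 29 \cdot 62}{2454 + \left(6 - 672\right)} = \frac{33263 + 1798}{2454 + \left(6 - 672\right)} = \frac{35061}{2454 - 666} = \frac{35061}{1788} = 35061 \cdot \frac{1}{1788} = \frac{11687}{596}$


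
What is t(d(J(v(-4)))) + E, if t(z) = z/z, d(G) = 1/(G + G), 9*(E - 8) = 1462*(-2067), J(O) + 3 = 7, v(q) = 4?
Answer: -1007291/3 ≈ -3.3576e+5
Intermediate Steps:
J(O) = 4 (J(O) = -3 + 7 = 4)
E = -1007294/3 (E = 8 + (1462*(-2067))/9 = 8 + (1/9)*(-3021954) = 8 - 1007318/3 = -1007294/3 ≈ -3.3576e+5)
d(G) = 1/(2*G)
t(z) = 1
t(d(J(v(-4)))) + E = 1 - 1007294/3 = -1007291/3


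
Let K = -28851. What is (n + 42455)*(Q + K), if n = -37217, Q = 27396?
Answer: -7621290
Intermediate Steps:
(n + 42455)*(Q + K) = (-37217 + 42455)*(27396 - 28851) = 5238*(-1455) = -7621290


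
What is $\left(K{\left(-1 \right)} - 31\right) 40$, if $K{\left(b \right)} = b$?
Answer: $-1280$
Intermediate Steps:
$\left(K{\left(-1 \right)} - 31\right) 40 = \left(-1 - 31\right) 40 = \left(-32\right) 40 = -1280$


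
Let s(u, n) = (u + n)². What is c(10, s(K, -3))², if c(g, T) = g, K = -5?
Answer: 100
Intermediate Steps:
s(u, n) = (n + u)²
c(10, s(K, -3))² = 10² = 100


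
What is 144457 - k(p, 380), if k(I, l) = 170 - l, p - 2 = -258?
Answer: 144667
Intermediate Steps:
p = -256 (p = 2 - 258 = -256)
144457 - k(p, 380) = 144457 - (170 - 1*380) = 144457 - (170 - 380) = 144457 - 1*(-210) = 144457 + 210 = 144667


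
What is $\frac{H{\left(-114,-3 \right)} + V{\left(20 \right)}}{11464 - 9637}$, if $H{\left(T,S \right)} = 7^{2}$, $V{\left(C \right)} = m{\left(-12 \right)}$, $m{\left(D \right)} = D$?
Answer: $\frac{37}{1827} \approx 0.020252$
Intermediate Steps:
$V{\left(C \right)} = -12$
$H{\left(T,S \right)} = 49$
$\frac{H{\left(-114,-3 \right)} + V{\left(20 \right)}}{11464 - 9637} = \frac{49 - 12}{11464 - 9637} = \frac{37}{1827}$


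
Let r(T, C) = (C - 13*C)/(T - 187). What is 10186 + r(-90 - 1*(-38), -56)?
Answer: 2433782/239 ≈ 10183.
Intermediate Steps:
r(T, C) = -12*C/(-187 + T) (r(T, C) = (-12*C)/(-187 + T) = -12*C/(-187 + T))
10186 + r(-90 - 1*(-38), -56) = 10186 - 12*(-56)/(-187 + (-90 - 1*(-38))) = 10186 - 12*(-56)/(-187 + (-90 + 38)) = 10186 - 12*(-56)/(-187 - 52) = 10186 - 12*(-56)/(-239) = 10186 - 12*(-56)*(-1/239) = 10186 - 672/239 = 2433782/239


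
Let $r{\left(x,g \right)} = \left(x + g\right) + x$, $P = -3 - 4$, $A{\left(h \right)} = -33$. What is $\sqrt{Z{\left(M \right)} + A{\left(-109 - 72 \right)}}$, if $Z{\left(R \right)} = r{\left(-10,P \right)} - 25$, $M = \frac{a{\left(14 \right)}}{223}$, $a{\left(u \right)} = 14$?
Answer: $i \sqrt{85} \approx 9.2195 i$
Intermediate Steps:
$P = -7$ ($P = -3 - 4 = -7$)
$r{\left(x,g \right)} = g + 2 x$ ($r{\left(x,g \right)} = \left(g + x\right) + x = g + 2 x$)
$M = \frac{14}{223} \approx 0.06278$
$Z{\left(R \right)} = -52$ ($Z{\left(R \right)} = \left(-7 + 2 \left(-10\right)\right) - 25 = \left(-7 - 20\right) - 25 = -27 - 25 = -52$)
$\sqrt{Z{\left(M \right)} + A{\left(-109 - 72 \right)}} = \sqrt{-52 - 33} = \sqrt{-85} = i \sqrt{85}$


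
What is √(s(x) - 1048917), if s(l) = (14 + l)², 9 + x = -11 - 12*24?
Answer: I*√962481 ≈ 981.06*I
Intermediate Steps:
x = -308 (x = -9 + (-11 - 12*24) = -9 + (-11 - 288) = -9 - 299 = -308)
√(s(x) - 1048917) = √((14 - 308)² - 1048917) = √((-294)² - 1048917) = √(86436 - 1048917) = √(-962481) = I*√962481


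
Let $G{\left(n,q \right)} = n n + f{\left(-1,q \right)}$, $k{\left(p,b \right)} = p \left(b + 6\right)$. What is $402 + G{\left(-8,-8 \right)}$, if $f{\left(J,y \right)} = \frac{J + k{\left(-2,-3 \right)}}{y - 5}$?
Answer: $\frac{6065}{13} \approx 466.54$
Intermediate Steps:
$k{\left(p,b \right)} = p \left(6 + b\right)$
$f{\left(J,y \right)} = \frac{-6 + J}{-5 + y}$ ($f{\left(J,y \right)} = \frac{J - 2 \left(6 - 3\right)}{y - 5} = \frac{J - 6}{-5 + y} = \frac{-6 + J}{-5 + y}$)
$G{\left(n,q \right)} = n^{2} - \frac{7}{-5 + q}$ ($G{\left(n,q \right)} = n n + \frac{-6 - 1}{-5 + q} = n^{2} + \frac{1}{-5 + q} \left(-7\right) = n^{2} - \frac{7}{-5 + q}$)
$402 + G{\left(-8,-8 \right)} = 402 + \frac{-7 + \left(-8\right)^{2} \left(-5 - 8\right)}{-5 - 8} = 402 + \frac{-7 + 64 \left(-13\right)}{-13} = 402 - \frac{-7 - 832}{13} = 402 - - \frac{839}{13} = 402 + \frac{839}{13} = \frac{6065}{13}$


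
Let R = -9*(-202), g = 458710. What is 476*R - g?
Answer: 406658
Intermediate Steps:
R = 1818
476*R - g = 476*1818 - 1*458710 = 865368 - 458710 = 406658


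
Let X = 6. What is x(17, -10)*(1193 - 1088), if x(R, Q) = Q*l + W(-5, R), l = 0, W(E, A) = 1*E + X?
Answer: 105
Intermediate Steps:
W(E, A) = 6 + E (W(E, A) = 1*E + 6 = E + 6 = 6 + E)
x(R, Q) = 1 (x(R, Q) = Q*0 + (6 - 5) = 0 + 1 = 1)
x(17, -10)*(1193 - 1088) = 1*(1193 - 1088) = 1*105 = 105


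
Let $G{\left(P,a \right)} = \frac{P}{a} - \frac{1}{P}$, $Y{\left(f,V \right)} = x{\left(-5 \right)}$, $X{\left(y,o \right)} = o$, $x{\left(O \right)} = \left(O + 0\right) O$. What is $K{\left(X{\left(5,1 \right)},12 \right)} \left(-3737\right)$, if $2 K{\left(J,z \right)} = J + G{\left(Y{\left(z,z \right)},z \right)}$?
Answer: $- \frac{3411881}{600} \approx -5686.5$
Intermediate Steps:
$x{\left(O \right)} = O^{2}$ ($x{\left(O \right)} = O O = O^{2}$)
$Y{\left(f,V \right)} = 25$ ($Y{\left(f,V \right)} = \left(-5\right)^{2} = 25$)
$G{\left(P,a \right)} = - \frac{1}{P} + \frac{P}{a}$
$K{\left(J,z \right)} = - \frac{1}{50} + \frac{J}{2} + \frac{25}{2 z}$ ($K{\left(J,z \right)} = \frac{J + \left(- \frac{1}{25} + \frac{25}{z}\right)}{2} = \frac{J + \left(\left(-1\right) \frac{1}{25} + \frac{25}{z}\right)}{2} = \frac{J - \left(\frac{1}{25} - \frac{25}{z}\right)}{2} = \frac{- \frac{1}{25} + J + \frac{25}{z}}{2} = - \frac{1}{50} + \frac{J}{2} + \frac{25}{2 z}$)
$K{\left(X{\left(5,1 \right)},12 \right)} \left(-3737\right) = \frac{625 - 12 + 25 \cdot 1 \cdot 12}{50 \cdot 12} \left(-3737\right) = \frac{1}{50} \cdot \frac{1}{12} \left(625 - 12 + 300\right) \left(-3737\right) = \frac{1}{50} \cdot \frac{1}{12} \cdot 913 \left(-3737\right) = \frac{913}{600} \left(-3737\right) = - \frac{3411881}{600}$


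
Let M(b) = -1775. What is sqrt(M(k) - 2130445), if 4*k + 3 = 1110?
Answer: 2*I*sqrt(533055) ≈ 1460.2*I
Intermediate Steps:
k = 1107/4 (k = -3/4 + (1/4)*1110 = -3/4 + 555/2 = 1107/4 ≈ 276.75)
sqrt(M(k) - 2130445) = sqrt(-1775 - 2130445) = sqrt(-2132220) = 2*I*sqrt(533055)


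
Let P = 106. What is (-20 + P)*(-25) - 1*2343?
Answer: -4493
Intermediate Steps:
(-20 + P)*(-25) - 1*2343 = (-20 + 106)*(-25) - 1*2343 = 86*(-25) - 2343 = -2150 - 2343 = -4493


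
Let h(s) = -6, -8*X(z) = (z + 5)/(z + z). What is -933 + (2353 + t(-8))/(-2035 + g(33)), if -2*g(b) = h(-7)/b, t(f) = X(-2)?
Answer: -669124993/716288 ≈ -934.16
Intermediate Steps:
X(z) = -(5 + z)/(16*z) (X(z) = -(z + 5)/(8*(z + z)) = -(5 + z)/(8*(2*z)) = -(5 + z)*1/(2*z)/8 = -(5 + z)/(16*z))
t(f) = 3/32 (t(f) = (1/16)*(-5 - 1*(-2))/(-2) = (1/16)*(-½)*(-5 + 2) = (1/16)*(-½)*(-3) = 3/32)
g(b) = 3/b (g(b) = -(-3)/b = 3/b)
-933 + (2353 + t(-8))/(-2035 + g(33)) = -933 + (2353 + 3/32)/(-2035 + 3/33) = -933 + 75299/(32*(-2035 + 3*(1/33))) = -933 + 75299/(32*(-2035 + 1/11)) = -933 + 75299/(32*(-22384/11)) = -933 + (75299/32)*(-11/22384) = -933 - 828289/716288 = -669124993/716288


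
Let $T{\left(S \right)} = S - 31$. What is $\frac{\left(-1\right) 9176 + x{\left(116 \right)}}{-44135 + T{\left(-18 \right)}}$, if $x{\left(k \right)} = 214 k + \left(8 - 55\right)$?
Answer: $- \frac{15601}{44184} \approx -0.35309$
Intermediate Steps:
$T{\left(S \right)} = -31 + S$
$x{\left(k \right)} = -47 + 214 k$ ($x{\left(k \right)} = 214 k - 47 = -47 + 214 k$)
$\frac{\left(-1\right) 9176 + x{\left(116 \right)}}{-44135 + T{\left(-18 \right)}} = \frac{\left(-1\right) 9176 + \left(-47 + 214 \cdot 116\right)}{-44135 - 49} = \frac{-9176 + \left(-47 + 24824\right)}{-44135 - 49} = \frac{-9176 + 24777}{-44184} = 15601 \left(- \frac{1}{44184}\right) = - \frac{15601}{44184}$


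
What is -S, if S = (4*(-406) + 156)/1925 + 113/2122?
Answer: 2897571/4084850 ≈ 0.70935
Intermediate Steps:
S = -2897571/4084850 (S = (-1624 + 156)*(1/1925) + 113*(1/2122) = -1468*1/1925 + 113/2122 = -1468/1925 + 113/2122 = -2897571/4084850 ≈ -0.70935)
-S = -1*(-2897571/4084850) = 2897571/4084850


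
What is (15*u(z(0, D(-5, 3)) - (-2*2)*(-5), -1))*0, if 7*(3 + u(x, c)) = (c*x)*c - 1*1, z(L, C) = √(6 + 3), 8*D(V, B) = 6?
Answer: 0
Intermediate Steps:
D(V, B) = ¾ (D(V, B) = (⅛)*6 = ¾)
z(L, C) = 3 (z(L, C) = √9 = 3)
u(x, c) = -22/7 + x*c²/7 (u(x, c) = -3 + ((c*x)*c - 1*1)/7 = -3 + (x*c² - 1)/7 = -3 + (-1 + x*c²)/7 = -3 + (-⅐ + x*c²/7) = -22/7 + x*c²/7)
(15*u(z(0, D(-5, 3)) - (-2*2)*(-5), -1))*0 = (15*(-22/7 + (⅐)*(3 - (-2*2)*(-5))*(-1)²))*0 = (15*(-22/7 + (⅐)*(3 - (-4)*(-5))*1))*0 = (15*(-22/7 + (⅐)*(3 - 1*20)*1))*0 = (15*(-22/7 + (⅐)*(3 - 20)*1))*0 = (15*(-22/7 + (⅐)*(-17)*1))*0 = (15*(-22/7 - 17/7))*0 = (15*(-39/7))*0 = -585/7*0 = 0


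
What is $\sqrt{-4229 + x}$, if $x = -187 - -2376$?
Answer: $2 i \sqrt{510} \approx 45.166 i$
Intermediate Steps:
$x = 2189$ ($x = -187 + 2376 = 2189$)
$\sqrt{-4229 + x} = \sqrt{-4229 + 2189} = \sqrt{-2040} = 2 i \sqrt{510}$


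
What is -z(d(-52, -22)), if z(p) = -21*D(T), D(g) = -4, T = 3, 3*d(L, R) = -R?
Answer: -84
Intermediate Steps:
d(L, R) = -R/3 (d(L, R) = (-R)/3 = -R/3)
z(p) = 84 (z(p) = -21*(-4) = 84)
-z(d(-52, -22)) = -1*84 = -84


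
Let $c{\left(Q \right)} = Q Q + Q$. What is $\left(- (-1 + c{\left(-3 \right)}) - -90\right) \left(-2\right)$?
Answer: $-170$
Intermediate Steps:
$c{\left(Q \right)} = Q + Q^{2}$ ($c{\left(Q \right)} = Q^{2} + Q = Q + Q^{2}$)
$\left(- (-1 + c{\left(-3 \right)}) - -90\right) \left(-2\right) = \left(- (-1 - 3 \left(1 - 3\right)) - -90\right) \left(-2\right) = \left(- (-1 - -6) + 90\right) \left(-2\right) = \left(- (-1 + 6) + 90\right) \left(-2\right) = \left(\left(-1\right) 5 + 90\right) \left(-2\right) = \left(-5 + 90\right) \left(-2\right) = 85 \left(-2\right) = -170$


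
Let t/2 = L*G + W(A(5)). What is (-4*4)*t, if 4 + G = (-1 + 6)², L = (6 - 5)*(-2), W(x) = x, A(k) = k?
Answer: 1184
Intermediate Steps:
L = -2 (L = 1*(-2) = -2)
G = 21 (G = -4 + (-1 + 6)² = -4 + 5² = -4 + 25 = 21)
t = -74 (t = 2*(-2*21 + 5) = 2*(-42 + 5) = 2*(-37) = -74)
(-4*4)*t = -4*4*(-74) = -16*(-74) = 1184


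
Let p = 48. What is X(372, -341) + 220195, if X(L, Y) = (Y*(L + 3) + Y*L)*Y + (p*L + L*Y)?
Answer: 86973106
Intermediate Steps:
X(L, Y) = 48*L + L*Y + Y*(L*Y + Y*(3 + L)) (X(L, Y) = (Y*(L + 3) + Y*L)*Y + (48*L + L*Y) = (Y*(3 + L) + L*Y)*Y + (48*L + L*Y) = (L*Y + Y*(3 + L))*Y + (48*L + L*Y) = Y*(L*Y + Y*(3 + L)) + (48*L + L*Y) = 48*L + L*Y + Y*(L*Y + Y*(3 + L)))
X(372, -341) + 220195 = (3*(-341)² + 48*372 + 372*(-341) + 2*372*(-341)²) + 220195 = (3*116281 + 17856 - 126852 + 2*372*116281) + 220195 = (348843 + 17856 - 126852 + 86513064) + 220195 = 86752911 + 220195 = 86973106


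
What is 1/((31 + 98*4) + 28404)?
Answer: 1/28827 ≈ 3.4690e-5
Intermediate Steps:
1/((31 + 98*4) + 28404) = 1/((31 + 392) + 28404) = 1/(423 + 28404) = 1/28827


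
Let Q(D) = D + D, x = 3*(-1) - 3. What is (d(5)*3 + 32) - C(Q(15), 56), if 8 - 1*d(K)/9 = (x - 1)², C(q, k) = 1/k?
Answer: -60201/56 ≈ -1075.0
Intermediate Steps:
x = -6 (x = -3 - 3 = -6)
Q(D) = 2*D
d(K) = -369 (d(K) = 72 - 9*(-6 - 1)² = 72 - 9*(-7)² = 72 - 9*49 = 72 - 441 = -369)
(d(5)*3 + 32) - C(Q(15), 56) = (-369*3 + 32) - 1/56 = (-1107 + 32) - 1*1/56 = -1075 - 1/56 = -60201/56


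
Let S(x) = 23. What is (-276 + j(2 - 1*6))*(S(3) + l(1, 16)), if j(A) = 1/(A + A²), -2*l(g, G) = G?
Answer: -16555/4 ≈ -4138.8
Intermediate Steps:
l(g, G) = -G/2
(-276 + j(2 - 1*6))*(S(3) + l(1, 16)) = (-276 + 1/((2 - 1*6)*(1 + (2 - 1*6))))*(23 - ½*16) = (-276 + 1/((2 - 6)*(1 + (2 - 6))))*(23 - 8) = (-276 + 1/((-4)*(1 - 4)))*15 = (-276 - ¼/(-3))*15 = (-276 - ¼*(-⅓))*15 = (-276 + 1/12)*15 = -3311/12*15 = -16555/4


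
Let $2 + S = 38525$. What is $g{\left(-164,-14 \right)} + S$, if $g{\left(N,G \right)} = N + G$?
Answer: $38345$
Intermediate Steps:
$g{\left(N,G \right)} = G + N$
$S = 38523$ ($S = -2 + 38525 = 38523$)
$g{\left(-164,-14 \right)} + S = \left(-14 - 164\right) + 38523 = -178 + 38523 = 38345$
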